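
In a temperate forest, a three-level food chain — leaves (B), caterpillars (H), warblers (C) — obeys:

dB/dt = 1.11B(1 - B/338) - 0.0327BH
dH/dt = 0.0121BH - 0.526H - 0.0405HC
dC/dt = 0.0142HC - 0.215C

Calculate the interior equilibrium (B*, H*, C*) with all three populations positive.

B* ≈ 187, H* ≈ 15.1, C* ≈ 43

From dC/dt = 0: 0.0142H* = 0.215, so H* = 15.1.
From dB/dt = 0: 1.11(1 - B*/338) = 0.0327·15.1, giving B* = 338·(1 - 0.446) = 187.
From dH/dt = 0: 0.0121·187 - 0.526 = 0.0405C*, so C* = 1.74/0.0405 = 43.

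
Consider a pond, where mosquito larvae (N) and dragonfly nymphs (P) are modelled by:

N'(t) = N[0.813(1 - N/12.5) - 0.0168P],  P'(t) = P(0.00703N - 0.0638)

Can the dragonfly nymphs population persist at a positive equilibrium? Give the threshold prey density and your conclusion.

Threshold N = 9.08; K > 9.08, so yes, the predator persists.

The predator equation gives dP/dt > 0 only when N > 0.0638/0.00703 = 9.08.
Without the predator, N → K = 12.5. Since 12.5 > 9.08, the predator can invade and persist.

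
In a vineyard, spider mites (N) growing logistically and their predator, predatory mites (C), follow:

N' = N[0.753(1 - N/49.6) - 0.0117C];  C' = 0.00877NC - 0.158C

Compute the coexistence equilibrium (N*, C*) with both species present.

From dC/dt = 0 with C > 0: 0.00877N* = 0.158, so N* = 18.
Substitute into dN/dt = 0: 0.753(1 - 18/49.6) = 0.0117C*.
The bracket is 0.637, giving C* = 0.479/0.0117 = 41.

N* ≈ 18, C* ≈ 41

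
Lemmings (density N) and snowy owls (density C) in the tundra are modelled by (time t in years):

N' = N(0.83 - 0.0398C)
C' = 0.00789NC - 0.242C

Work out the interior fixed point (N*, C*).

N* ≈ 30.7, C* ≈ 20.9

Set dC/dt = 0 with C > 0: 0.00789N - 0.242 = 0, so N* = 0.242/0.00789 = 30.7.
Set dN/dt = 0 with N > 0: 0.83 - 0.0398C = 0, so C* = 0.83/0.0398 = 20.9.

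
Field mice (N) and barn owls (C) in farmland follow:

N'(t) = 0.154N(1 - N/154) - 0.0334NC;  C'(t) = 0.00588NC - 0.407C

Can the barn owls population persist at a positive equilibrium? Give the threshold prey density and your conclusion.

The predator equation gives dC/dt > 0 only when N > 0.407/0.00588 = 69.2.
Without the predator, N → K = 154. Since 154 > 69.2, the predator can invade and persist.

Threshold N = 69.2; K > 69.2, so yes, the predator persists.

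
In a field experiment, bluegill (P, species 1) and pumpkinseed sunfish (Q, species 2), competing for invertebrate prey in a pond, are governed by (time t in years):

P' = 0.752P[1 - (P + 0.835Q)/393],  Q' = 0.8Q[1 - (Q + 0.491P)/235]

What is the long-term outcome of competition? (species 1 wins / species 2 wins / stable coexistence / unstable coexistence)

Compare the nullcline intercepts: K1/α12 = 393/0.835 = 471 > K2 = 235; K2/α21 = 235/0.491 = 479 > K1 = 393.
Since both inequalities hold, each species can invade when rare, so the interior equilibrium is stable.

stable coexistence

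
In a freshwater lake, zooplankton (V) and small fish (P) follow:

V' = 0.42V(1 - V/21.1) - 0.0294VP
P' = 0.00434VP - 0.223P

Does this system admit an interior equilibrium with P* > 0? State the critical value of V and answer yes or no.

Threshold V = 51.4; K < 51.4, so no, the predator goes extinct.

The predator equation gives dP/dt > 0 only when V > 0.223/0.00434 = 51.4.
Without the predator, V → K = 21.1. Since 21.1 < 51.4, the predator cannot invade.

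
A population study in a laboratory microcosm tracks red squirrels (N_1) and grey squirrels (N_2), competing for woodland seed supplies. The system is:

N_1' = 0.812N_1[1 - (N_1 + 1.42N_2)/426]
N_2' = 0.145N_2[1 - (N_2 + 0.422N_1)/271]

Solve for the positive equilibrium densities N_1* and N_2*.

Setting both brackets to zero gives the nullclines N_1 + 1.42N_2 = 426 and 0.422N_1 + N_2 = 271.
Substituting N_2 = 271 - 0.422N_1 into the first: N_1(1 - 1.42·0.422) = 426 - 1.42·271.
So N_1* = 41.2/0.401 = 103, and then N_2* = 271 - 0.422·103 = 228.

N_1* ≈ 103, N_2* ≈ 228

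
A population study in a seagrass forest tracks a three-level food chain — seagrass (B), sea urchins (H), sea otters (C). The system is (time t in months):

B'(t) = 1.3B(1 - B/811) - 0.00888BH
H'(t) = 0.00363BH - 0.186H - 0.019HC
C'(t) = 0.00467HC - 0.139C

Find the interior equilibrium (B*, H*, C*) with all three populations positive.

B* ≈ 646, H* ≈ 29.8, C* ≈ 114

From dC/dt = 0: 0.00467H* = 0.139, so H* = 29.8.
From dB/dt = 0: 1.3(1 - B*/811) = 0.00888·29.8, giving B* = 811·(1 - 0.203) = 646.
From dH/dt = 0: 0.00363·646 - 0.186 = 0.019C*, so C* = 2.16/0.019 = 114.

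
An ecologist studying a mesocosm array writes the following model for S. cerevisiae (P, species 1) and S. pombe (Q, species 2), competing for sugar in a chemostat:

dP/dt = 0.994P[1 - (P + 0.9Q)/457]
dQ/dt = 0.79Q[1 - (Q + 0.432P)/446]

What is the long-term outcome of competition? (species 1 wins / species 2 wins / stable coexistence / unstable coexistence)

Compare the nullcline intercepts: K1/α12 = 457/0.9 = 508 > K2 = 446; K2/α21 = 446/0.432 = 1030 > K1 = 457.
Since both inequalities hold, each species can invade when rare, so the interior equilibrium is stable.

stable coexistence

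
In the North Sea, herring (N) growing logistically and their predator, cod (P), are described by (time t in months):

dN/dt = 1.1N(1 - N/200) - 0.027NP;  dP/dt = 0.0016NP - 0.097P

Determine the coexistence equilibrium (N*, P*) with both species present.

From dP/dt = 0 with P > 0: 0.0016N* = 0.097, so N* = 60.6.
Substitute into dN/dt = 0: 1.1(1 - 60.6/200) = 0.027P*.
The bracket is 0.697, giving P* = 0.767/0.027 = 28.4.

N* ≈ 60.6, P* ≈ 28.4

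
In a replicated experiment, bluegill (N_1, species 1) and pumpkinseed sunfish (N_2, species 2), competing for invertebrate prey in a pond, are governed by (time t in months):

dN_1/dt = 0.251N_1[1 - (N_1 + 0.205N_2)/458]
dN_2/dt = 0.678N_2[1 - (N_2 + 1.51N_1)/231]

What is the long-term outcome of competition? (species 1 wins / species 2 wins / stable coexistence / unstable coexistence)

species 1 excludes species 2

Compare the nullcline intercepts: K1/α12 = 458/0.205 = 2230 > K2 = 231; K2/α21 = 231/1.51 = 153 < K1 = 458.
Since the inequalities point opposite ways, species 1 can invade but species 2 cannot.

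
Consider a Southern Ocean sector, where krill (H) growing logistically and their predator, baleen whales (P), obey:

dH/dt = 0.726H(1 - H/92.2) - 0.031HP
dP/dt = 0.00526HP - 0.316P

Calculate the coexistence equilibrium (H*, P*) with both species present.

From dP/dt = 0 with P > 0: 0.00526H* = 0.316, so H* = 60.1.
Substitute into dH/dt = 0: 0.726(1 - 60.1/92.2) = 0.031P*.
The bracket is 0.348, giving P* = 0.253/0.031 = 8.16.

H* ≈ 60.1, P* ≈ 8.16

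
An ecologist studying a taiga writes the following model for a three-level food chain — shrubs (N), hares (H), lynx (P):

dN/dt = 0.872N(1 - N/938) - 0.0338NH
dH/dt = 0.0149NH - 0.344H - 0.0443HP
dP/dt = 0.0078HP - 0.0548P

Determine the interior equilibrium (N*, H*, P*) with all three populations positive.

From dP/dt = 0: 0.0078H* = 0.0548, so H* = 7.03.
From dN/dt = 0: 0.872(1 - N*/938) = 0.0338·7.03, giving N* = 938·(1 - 0.272) = 683.
From dH/dt = 0: 0.0149·683 - 0.344 = 0.0443P*, so P* = 9.83/0.0443 = 222.

N* ≈ 683, H* ≈ 7.03, P* ≈ 222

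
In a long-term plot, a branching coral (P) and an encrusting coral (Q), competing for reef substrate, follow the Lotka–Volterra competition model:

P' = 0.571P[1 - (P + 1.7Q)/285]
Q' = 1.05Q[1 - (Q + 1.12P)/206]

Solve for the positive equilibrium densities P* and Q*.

P* ≈ 72.1, Q* ≈ 125

Setting both brackets to zero gives the nullclines P + 1.7Q = 285 and 1.12P + Q = 206.
Substituting Q = 206 - 1.12P into the first: P(1 - 1.7·1.12) = 285 - 1.7·206.
So P* = -65.2/-0.904 = 72.1, and then Q* = 206 - 1.12·72.1 = 125.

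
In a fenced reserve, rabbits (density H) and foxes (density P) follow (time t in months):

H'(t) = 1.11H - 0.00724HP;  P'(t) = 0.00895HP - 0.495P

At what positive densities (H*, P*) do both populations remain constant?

H* ≈ 55.3, P* ≈ 153

Set dP/dt = 0 with P > 0: 0.00895H - 0.495 = 0, so H* = 0.495/0.00895 = 55.3.
Set dH/dt = 0 with H > 0: 1.11 - 0.00724P = 0, so P* = 1.11/0.00724 = 153.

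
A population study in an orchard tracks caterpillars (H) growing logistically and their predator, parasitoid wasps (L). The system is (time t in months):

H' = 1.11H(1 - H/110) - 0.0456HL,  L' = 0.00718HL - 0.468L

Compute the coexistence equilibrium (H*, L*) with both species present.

H* ≈ 65.2, L* ≈ 9.92

From dL/dt = 0 with L > 0: 0.00718H* = 0.468, so H* = 65.2.
Substitute into dH/dt = 0: 1.11(1 - 65.2/110) = 0.0456L*.
The bracket is 0.407, giving L* = 0.452/0.0456 = 9.92.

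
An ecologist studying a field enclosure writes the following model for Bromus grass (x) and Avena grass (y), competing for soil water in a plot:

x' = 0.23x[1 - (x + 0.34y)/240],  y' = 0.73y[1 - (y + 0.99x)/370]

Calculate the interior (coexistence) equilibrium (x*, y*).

x* ≈ 172, y* ≈ 200

Setting both brackets to zero gives the nullclines x + 0.34y = 240 and 0.99x + y = 370.
Substituting y = 370 - 0.99x into the first: x(1 - 0.34·0.99) = 240 - 0.34·370.
So x* = 114/0.663 = 172, and then y* = 370 - 0.99·172 = 200.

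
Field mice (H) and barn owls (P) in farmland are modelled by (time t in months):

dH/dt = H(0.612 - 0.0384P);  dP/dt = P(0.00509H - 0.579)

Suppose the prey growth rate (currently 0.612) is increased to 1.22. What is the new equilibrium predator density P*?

P* ≈ 31.8

At the interior fixed point, setting dH/dt = 0 with H > 0 fixes P* = (prey growth rate)/(HP coefficient) — independent of the other coefficients.
With the change, P* = 1.22/0.0384 = 31.8; it rises from 15.9.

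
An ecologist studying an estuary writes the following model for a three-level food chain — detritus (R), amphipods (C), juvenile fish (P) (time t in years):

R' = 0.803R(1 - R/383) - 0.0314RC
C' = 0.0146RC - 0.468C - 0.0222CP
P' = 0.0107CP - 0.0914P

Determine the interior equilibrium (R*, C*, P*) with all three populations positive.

R* ≈ 255, C* ≈ 8.54, P* ≈ 147

From dP/dt = 0: 0.0107C* = 0.0914, so C* = 8.54.
From dR/dt = 0: 0.803(1 - R*/383) = 0.0314·8.54, giving R* = 383·(1 - 0.334) = 255.
From dC/dt = 0: 0.0146·255 - 0.468 = 0.0222P*, so P* = 3.26/0.0222 = 147.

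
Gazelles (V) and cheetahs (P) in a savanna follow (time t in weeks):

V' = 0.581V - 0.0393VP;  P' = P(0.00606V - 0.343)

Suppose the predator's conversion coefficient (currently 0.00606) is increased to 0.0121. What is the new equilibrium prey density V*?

V* ≈ 28.3

At the interior fixed point, setting dP/dt = 0 with P > 0 fixes V* = (predator death rate)/(VP coefficient) — independent of the other coefficients.
With the change, V* = 0.343/0.0121 = 28.3; it falls from 56.6.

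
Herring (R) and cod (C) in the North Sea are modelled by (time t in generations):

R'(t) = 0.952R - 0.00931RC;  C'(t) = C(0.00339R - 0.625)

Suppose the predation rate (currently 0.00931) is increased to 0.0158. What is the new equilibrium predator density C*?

C* ≈ 60.3

At the interior fixed point, setting dR/dt = 0 with R > 0 fixes C* = (prey growth rate)/(RC coefficient) — independent of the other coefficients.
With the change, C* = 0.952/0.0158 = 60.3; it falls from 102.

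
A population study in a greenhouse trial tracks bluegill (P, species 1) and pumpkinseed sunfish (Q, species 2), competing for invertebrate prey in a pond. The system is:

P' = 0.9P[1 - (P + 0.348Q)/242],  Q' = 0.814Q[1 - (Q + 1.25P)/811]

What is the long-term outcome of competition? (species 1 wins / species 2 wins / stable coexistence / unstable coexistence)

Compare the nullcline intercepts: K1/α12 = 242/0.348 = 695 < K2 = 811; K2/α21 = 811/1.25 = 649 > K1 = 242.
Since the inequalities point opposite ways, species 2 can invade but species 1 cannot.

species 2 excludes species 1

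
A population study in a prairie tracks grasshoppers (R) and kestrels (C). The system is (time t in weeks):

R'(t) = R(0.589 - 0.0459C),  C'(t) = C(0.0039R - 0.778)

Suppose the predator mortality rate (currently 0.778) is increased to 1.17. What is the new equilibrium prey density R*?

R* ≈ 300

At the interior fixed point, setting dC/dt = 0 with C > 0 fixes R* = (predator death rate)/(RC coefficient) — independent of the other coefficients.
With the change, R* = 1.17/0.0039 = 300; it rises from 199.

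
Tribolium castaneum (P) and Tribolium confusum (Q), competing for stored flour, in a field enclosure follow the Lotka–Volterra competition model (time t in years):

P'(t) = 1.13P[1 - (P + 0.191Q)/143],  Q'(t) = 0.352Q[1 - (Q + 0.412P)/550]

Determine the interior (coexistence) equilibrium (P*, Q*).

Setting both brackets to zero gives the nullclines P + 0.191Q = 143 and 0.412P + Q = 550.
Substituting Q = 550 - 0.412P into the first: P(1 - 0.191·0.412) = 143 - 0.191·550.
So P* = 38/0.921 = 41.2, and then Q* = 550 - 0.412·41.2 = 533.

P* ≈ 41.2, Q* ≈ 533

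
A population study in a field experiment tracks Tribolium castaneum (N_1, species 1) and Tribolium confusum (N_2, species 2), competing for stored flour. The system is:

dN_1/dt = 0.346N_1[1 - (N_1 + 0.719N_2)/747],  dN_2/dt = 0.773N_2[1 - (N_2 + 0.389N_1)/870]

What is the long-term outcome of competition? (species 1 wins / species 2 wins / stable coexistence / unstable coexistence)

Compare the nullcline intercepts: K1/α12 = 747/0.719 = 1040 > K2 = 870; K2/α21 = 870/0.389 = 2240 > K1 = 747.
Since both inequalities hold, each species can invade when rare, so the interior equilibrium is stable.

stable coexistence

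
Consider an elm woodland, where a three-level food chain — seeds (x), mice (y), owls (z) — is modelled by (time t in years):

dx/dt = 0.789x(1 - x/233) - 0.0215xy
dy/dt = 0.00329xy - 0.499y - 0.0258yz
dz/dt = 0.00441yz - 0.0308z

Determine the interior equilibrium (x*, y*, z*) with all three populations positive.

x* ≈ 189, y* ≈ 6.98, z* ≈ 4.72

From dz/dt = 0: 0.00441y* = 0.0308, so y* = 6.98.
From dx/dt = 0: 0.789(1 - x*/233) = 0.0215·6.98, giving x* = 233·(1 - 0.19) = 189.
From dy/dt = 0: 0.00329·189 - 0.499 = 0.0258z*, so z* = 0.122/0.0258 = 4.72.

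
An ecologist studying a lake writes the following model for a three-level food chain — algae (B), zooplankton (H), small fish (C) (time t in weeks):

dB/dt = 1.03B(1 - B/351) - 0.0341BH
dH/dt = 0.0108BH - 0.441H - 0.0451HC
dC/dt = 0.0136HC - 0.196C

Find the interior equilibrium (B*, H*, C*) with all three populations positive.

B* ≈ 184, H* ≈ 14.4, C* ≈ 34.2

From dC/dt = 0: 0.0136H* = 0.196, so H* = 14.4.
From dB/dt = 0: 1.03(1 - B*/351) = 0.0341·14.4, giving B* = 351·(1 - 0.477) = 184.
From dH/dt = 0: 0.0108·184 - 0.441 = 0.0451C*, so C* = 1.54/0.0451 = 34.2.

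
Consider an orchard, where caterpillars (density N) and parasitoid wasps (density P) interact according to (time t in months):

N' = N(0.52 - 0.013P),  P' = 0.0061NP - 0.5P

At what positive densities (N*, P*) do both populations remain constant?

Set dP/dt = 0 with P > 0: 0.0061N - 0.5 = 0, so N* = 0.5/0.0061 = 82.
Set dN/dt = 0 with N > 0: 0.52 - 0.013P = 0, so P* = 0.52/0.013 = 40.

N* ≈ 82, P* ≈ 40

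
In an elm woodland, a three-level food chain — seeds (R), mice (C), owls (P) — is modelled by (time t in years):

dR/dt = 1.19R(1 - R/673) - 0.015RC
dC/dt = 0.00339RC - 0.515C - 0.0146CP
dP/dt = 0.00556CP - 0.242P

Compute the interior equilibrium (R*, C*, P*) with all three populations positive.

From dP/dt = 0: 0.00556C* = 0.242, so C* = 43.5.
From dR/dt = 0: 1.19(1 - R*/673) = 0.015·43.5, giving R* = 673·(1 - 0.549) = 304.
From dC/dt = 0: 0.00339·304 - 0.515 = 0.0146P*, so P* = 0.515/0.0146 = 35.3.

R* ≈ 304, C* ≈ 43.5, P* ≈ 35.3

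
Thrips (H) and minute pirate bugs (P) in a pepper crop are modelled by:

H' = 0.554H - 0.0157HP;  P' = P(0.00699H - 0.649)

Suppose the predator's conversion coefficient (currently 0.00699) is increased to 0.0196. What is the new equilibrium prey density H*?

At the interior fixed point, setting dP/dt = 0 with P > 0 fixes H* = (predator death rate)/(HP coefficient) — independent of the other coefficients.
With the change, H* = 0.649/0.0196 = 33.1; it falls from 92.8.

H* ≈ 33.1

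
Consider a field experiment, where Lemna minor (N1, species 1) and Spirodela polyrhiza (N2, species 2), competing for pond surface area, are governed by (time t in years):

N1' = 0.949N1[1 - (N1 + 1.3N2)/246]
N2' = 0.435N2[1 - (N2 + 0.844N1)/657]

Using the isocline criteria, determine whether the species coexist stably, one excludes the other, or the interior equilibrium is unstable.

species 2 excludes species 1

Compare the nullcline intercepts: K1/α12 = 246/1.3 = 189 < K2 = 657; K2/α21 = 657/0.844 = 778 > K1 = 246.
Since the inequalities point opposite ways, species 2 can invade but species 1 cannot.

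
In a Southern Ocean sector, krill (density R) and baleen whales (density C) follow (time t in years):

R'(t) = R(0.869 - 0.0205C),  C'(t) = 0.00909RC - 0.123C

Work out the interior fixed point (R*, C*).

R* ≈ 13.5, C* ≈ 42.4

Set dC/dt = 0 with C > 0: 0.00909R - 0.123 = 0, so R* = 0.123/0.00909 = 13.5.
Set dR/dt = 0 with R > 0: 0.869 - 0.0205C = 0, so C* = 0.869/0.0205 = 42.4.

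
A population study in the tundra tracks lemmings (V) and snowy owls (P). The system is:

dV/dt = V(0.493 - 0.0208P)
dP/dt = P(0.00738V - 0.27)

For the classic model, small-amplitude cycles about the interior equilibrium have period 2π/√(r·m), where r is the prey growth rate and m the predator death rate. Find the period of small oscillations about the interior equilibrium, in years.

Here r = 0.493 and m = 0.27, so r·m = 0.133.
ω = √0.133 = 0.365 per year, hence T = 2π/ω ≈ 17.2 years.

T ≈ 17.2 years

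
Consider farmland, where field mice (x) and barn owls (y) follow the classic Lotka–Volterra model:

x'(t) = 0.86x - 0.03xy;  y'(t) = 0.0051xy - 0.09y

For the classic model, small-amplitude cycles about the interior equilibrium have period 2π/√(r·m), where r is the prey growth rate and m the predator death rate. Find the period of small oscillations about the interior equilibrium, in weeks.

T ≈ 22.6 weeks

Here r = 0.86 and m = 0.09, so r·m = 0.0774.
ω = √0.0774 = 0.278 per week, hence T = 2π/ω ≈ 22.6 weeks.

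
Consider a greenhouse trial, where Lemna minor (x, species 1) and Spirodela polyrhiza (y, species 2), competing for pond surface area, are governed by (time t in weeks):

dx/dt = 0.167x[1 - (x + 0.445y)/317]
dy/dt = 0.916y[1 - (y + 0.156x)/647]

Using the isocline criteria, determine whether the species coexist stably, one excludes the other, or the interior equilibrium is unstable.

stable coexistence

Compare the nullcline intercepts: K1/α12 = 317/0.445 = 712 > K2 = 647; K2/α21 = 647/0.156 = 4150 > K1 = 317.
Since both inequalities hold, each species can invade when rare, so the interior equilibrium is stable.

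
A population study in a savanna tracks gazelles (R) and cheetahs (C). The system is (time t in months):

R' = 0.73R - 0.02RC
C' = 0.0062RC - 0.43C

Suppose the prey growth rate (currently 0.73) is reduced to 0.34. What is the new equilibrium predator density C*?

At the interior fixed point, setting dR/dt = 0 with R > 0 fixes C* = (prey growth rate)/(RC coefficient) — independent of the other coefficients.
With the change, C* = 0.34/0.02 = 17; it falls from 36.5.

C* ≈ 17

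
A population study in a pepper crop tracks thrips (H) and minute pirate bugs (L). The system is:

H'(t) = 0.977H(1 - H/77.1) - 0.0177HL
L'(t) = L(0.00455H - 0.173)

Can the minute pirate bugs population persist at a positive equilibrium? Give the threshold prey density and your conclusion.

Threshold H = 38; K > 38, so yes, the predator persists.

The predator equation gives dL/dt > 0 only when H > 0.173/0.00455 = 38.
Without the predator, H → K = 77.1. Since 77.1 > 38, the predator can invade and persist.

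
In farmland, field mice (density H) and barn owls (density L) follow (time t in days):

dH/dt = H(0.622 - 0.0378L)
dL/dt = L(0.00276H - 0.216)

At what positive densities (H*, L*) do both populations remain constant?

Set dL/dt = 0 with L > 0: 0.00276H - 0.216 = 0, so H* = 0.216/0.00276 = 78.3.
Set dH/dt = 0 with H > 0: 0.622 - 0.0378L = 0, so L* = 0.622/0.0378 = 16.5.

H* ≈ 78.3, L* ≈ 16.5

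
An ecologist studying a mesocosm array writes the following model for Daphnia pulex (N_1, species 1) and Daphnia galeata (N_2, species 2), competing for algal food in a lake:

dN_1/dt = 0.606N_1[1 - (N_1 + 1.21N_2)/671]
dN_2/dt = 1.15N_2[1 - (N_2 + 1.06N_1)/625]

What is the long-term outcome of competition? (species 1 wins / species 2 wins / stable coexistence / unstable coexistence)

Compare the nullcline intercepts: K1/α12 = 671/1.21 = 555 < K2 = 625; K2/α21 = 625/1.06 = 590 < K1 = 671.
Since both are reversed, neither can invade when rare; the interior point is a saddle.

unstable coexistence (outcome depends on initial conditions)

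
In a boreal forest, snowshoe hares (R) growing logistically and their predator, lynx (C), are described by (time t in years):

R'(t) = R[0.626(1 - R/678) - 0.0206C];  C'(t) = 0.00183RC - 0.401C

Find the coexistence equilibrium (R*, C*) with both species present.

From dC/dt = 0 with C > 0: 0.00183R* = 0.401, so R* = 219.
Substitute into dR/dt = 0: 0.626(1 - 219/678) = 0.0206C*.
The bracket is 0.677, giving C* = 0.424/0.0206 = 20.6.

R* ≈ 219, C* ≈ 20.6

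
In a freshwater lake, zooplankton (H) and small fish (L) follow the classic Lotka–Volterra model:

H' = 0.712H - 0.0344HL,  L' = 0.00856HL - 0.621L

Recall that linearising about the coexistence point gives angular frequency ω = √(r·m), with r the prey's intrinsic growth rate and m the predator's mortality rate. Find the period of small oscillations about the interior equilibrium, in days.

Here r = 0.712 and m = 0.621, so r·m = 0.442.
ω = √0.442 = 0.665 per day, hence T = 2π/ω ≈ 9.45 days.

T ≈ 9.45 days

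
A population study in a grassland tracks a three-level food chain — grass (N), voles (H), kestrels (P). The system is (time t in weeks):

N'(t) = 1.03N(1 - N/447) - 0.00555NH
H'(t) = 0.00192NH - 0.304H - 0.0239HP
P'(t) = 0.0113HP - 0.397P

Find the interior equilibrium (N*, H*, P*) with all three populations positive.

From dP/dt = 0: 0.0113H* = 0.397, so H* = 35.1.
From dN/dt = 0: 1.03(1 - N*/447) = 0.00555·35.1, giving N* = 447·(1 - 0.189) = 362.
From dH/dt = 0: 0.00192·362 - 0.304 = 0.0239P*, so P* = 0.392/0.0239 = 16.4.

N* ≈ 362, H* ≈ 35.1, P* ≈ 16.4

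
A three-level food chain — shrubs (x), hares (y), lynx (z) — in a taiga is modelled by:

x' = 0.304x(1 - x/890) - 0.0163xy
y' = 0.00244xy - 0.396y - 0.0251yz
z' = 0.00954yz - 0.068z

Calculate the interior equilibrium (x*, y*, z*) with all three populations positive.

From dz/dt = 0: 0.00954y* = 0.068, so y* = 7.13.
From dx/dt = 0: 0.304(1 - x*/890) = 0.0163·7.13, giving x* = 890·(1 - 0.382) = 550.
From dy/dt = 0: 0.00244·550 - 0.396 = 0.0251z*, so z* = 0.946/0.0251 = 37.7.

x* ≈ 550, y* ≈ 7.13, z* ≈ 37.7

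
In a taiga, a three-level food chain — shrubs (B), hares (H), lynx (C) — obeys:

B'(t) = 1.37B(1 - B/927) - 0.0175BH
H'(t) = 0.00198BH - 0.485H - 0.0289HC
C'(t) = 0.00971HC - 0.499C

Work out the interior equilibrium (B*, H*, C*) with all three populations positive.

B* ≈ 318, H* ≈ 51.4, C* ≈ 5.04

From dC/dt = 0: 0.00971H* = 0.499, so H* = 51.4.
From dB/dt = 0: 1.37(1 - B*/927) = 0.0175·51.4, giving B* = 927·(1 - 0.656) = 318.
From dH/dt = 0: 0.00198·318 - 0.485 = 0.0289C*, so C* = 0.146/0.0289 = 5.04.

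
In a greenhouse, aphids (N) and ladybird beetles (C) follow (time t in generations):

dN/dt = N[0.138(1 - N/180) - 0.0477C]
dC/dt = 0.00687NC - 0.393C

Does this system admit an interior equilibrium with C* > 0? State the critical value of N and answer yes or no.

Threshold N = 57.2; K > 57.2, so yes, the predator persists.

The predator equation gives dC/dt > 0 only when N > 0.393/0.00687 = 57.2.
Without the predator, N → K = 180. Since 180 > 57.2, the predator can invade and persist.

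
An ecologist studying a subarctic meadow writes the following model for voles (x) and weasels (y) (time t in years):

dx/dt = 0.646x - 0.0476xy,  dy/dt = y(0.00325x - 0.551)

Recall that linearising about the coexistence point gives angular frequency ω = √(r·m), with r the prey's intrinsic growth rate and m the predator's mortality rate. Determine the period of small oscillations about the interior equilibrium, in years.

Here r = 0.646 and m = 0.551, so r·m = 0.356.
ω = √0.356 = 0.597 per year, hence T = 2π/ω ≈ 10.5 years.

T ≈ 10.5 years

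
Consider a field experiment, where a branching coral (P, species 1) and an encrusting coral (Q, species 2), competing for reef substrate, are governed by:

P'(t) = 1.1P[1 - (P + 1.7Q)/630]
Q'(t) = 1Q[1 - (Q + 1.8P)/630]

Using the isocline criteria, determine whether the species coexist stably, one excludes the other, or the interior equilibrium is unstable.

unstable coexistence (outcome depends on initial conditions)

Compare the nullcline intercepts: K1/α12 = 630/1.7 = 371 < K2 = 630; K2/α21 = 630/1.8 = 350 < K1 = 630.
Since both are reversed, neither can invade when rare; the interior point is a saddle.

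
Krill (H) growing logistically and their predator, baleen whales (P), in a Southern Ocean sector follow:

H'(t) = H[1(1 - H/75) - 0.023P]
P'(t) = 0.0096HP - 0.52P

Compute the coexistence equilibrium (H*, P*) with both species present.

H* ≈ 54.2, P* ≈ 12.1

From dP/dt = 0 with P > 0: 0.0096H* = 0.52, so H* = 54.2.
Substitute into dH/dt = 0: 1(1 - 54.2/75) = 0.023P*.
The bracket is 0.278, giving P* = 0.278/0.023 = 12.1.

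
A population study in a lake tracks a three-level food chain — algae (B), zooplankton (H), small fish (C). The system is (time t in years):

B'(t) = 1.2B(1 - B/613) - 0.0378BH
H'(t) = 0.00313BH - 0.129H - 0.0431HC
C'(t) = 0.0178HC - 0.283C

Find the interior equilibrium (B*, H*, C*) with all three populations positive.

From dC/dt = 0: 0.0178H* = 0.283, so H* = 15.9.
From dB/dt = 0: 1.2(1 - B*/613) = 0.0378·15.9, giving B* = 613·(1 - 0.501) = 306.
From dH/dt = 0: 0.00313·306 - 0.129 = 0.0431C*, so C* = 0.829/0.0431 = 19.2.

B* ≈ 306, H* ≈ 15.9, C* ≈ 19.2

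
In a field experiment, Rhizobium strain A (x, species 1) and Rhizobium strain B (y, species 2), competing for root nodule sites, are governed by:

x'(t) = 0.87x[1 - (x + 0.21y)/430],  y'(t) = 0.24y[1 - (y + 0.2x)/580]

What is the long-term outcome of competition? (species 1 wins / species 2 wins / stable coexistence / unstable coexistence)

Compare the nullcline intercepts: K1/α12 = 430/0.21 = 2050 > K2 = 580; K2/α21 = 580/0.2 = 2900 > K1 = 430.
Since both inequalities hold, each species can invade when rare, so the interior equilibrium is stable.

stable coexistence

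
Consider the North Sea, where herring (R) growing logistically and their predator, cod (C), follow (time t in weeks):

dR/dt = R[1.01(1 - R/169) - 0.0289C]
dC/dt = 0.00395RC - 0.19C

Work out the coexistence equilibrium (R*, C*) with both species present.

From dC/dt = 0 with C > 0: 0.00395R* = 0.19, so R* = 48.1.
Substitute into dR/dt = 0: 1.01(1 - 48.1/169) = 0.0289C*.
The bracket is 0.715, giving C* = 0.723/0.0289 = 25.

R* ≈ 48.1, C* ≈ 25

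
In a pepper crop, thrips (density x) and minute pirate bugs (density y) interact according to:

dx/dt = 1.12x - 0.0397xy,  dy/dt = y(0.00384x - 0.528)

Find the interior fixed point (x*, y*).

x* ≈ 138, y* ≈ 28.2

Set dy/dt = 0 with y > 0: 0.00384x - 0.528 = 0, so x* = 0.528/0.00384 = 138.
Set dx/dt = 0 with x > 0: 1.12 - 0.0397y = 0, so y* = 1.12/0.0397 = 28.2.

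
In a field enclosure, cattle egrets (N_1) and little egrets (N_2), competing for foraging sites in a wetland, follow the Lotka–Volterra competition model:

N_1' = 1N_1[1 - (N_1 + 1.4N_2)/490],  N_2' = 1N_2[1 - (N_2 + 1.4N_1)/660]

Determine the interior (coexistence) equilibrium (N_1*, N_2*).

Setting both brackets to zero gives the nullclines N_1 + 1.4N_2 = 490 and 1.4N_1 + N_2 = 660.
Substituting N_2 = 660 - 1.4N_1 into the first: N_1(1 - 1.4·1.4) = 490 - 1.4·660.
So N_1* = -434/-0.96 = 452, and then N_2* = 660 - 1.4·452 = 27.1.

N_1* ≈ 452, N_2* ≈ 27.1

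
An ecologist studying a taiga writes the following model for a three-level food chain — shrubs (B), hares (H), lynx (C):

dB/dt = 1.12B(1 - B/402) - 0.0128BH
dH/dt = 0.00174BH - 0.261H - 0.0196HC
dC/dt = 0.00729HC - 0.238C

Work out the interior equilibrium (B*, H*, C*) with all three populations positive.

From dC/dt = 0: 0.00729H* = 0.238, so H* = 32.6.
From dB/dt = 0: 1.12(1 - B*/402) = 0.0128·32.6, giving B* = 402·(1 - 0.373) = 252.
From dH/dt = 0: 0.00174·252 - 0.261 = 0.0196C*, so C* = 0.177/0.0196 = 9.06.

B* ≈ 252, H* ≈ 32.6, C* ≈ 9.06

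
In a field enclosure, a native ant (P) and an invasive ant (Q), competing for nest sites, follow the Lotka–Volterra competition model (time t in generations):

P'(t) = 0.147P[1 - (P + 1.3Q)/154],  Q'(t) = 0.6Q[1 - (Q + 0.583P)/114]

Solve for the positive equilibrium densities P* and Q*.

Setting both brackets to zero gives the nullclines P + 1.3Q = 154 and 0.583P + Q = 114.
Substituting Q = 114 - 0.583P into the first: P(1 - 1.3·0.583) = 154 - 1.3·114.
So P* = 5.8/0.242 = 24, and then Q* = 114 - 0.583·24 = 100.

P* ≈ 24, Q* ≈ 100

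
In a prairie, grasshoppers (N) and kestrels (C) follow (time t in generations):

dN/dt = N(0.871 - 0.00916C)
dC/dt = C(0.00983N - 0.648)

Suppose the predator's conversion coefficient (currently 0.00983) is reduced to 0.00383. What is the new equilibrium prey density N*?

At the interior fixed point, setting dC/dt = 0 with C > 0 fixes N* = (predator death rate)/(NC coefficient) — independent of the other coefficients.
With the change, N* = 0.648/0.00383 = 169; it rises from 65.9.

N* ≈ 169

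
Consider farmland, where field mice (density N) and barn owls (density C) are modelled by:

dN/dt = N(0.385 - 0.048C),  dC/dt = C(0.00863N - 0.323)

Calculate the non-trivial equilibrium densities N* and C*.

N* ≈ 37.4, C* ≈ 8.02

Set dC/dt = 0 with C > 0: 0.00863N - 0.323 = 0, so N* = 0.323/0.00863 = 37.4.
Set dN/dt = 0 with N > 0: 0.385 - 0.048C = 0, so C* = 0.385/0.048 = 8.02.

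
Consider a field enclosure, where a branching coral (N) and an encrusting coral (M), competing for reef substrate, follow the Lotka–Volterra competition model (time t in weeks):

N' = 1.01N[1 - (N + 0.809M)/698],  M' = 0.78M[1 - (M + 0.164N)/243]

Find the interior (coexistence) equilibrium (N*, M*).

N* ≈ 578, M* ≈ 148

Setting both brackets to zero gives the nullclines N + 0.809M = 698 and 0.164N + M = 243.
Substituting M = 243 - 0.164N into the first: N(1 - 0.809·0.164) = 698 - 0.809·243.
So N* = 501/0.867 = 578, and then M* = 243 - 0.164·578 = 148.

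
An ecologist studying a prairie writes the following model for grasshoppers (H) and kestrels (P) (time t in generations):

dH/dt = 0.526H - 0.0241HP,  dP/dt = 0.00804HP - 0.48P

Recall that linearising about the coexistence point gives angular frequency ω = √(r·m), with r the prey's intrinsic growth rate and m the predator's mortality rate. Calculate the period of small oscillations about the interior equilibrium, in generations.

T ≈ 12.5 generations

Here r = 0.526 and m = 0.48, so r·m = 0.252.
ω = √0.252 = 0.502 per generation, hence T = 2π/ω ≈ 12.5 generations.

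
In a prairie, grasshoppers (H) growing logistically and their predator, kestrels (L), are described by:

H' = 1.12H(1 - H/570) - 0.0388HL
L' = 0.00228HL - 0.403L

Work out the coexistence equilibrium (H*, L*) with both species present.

From dL/dt = 0 with L > 0: 0.00228H* = 0.403, so H* = 177.
Substitute into dH/dt = 0: 1.12(1 - 177/570) = 0.0388L*.
The bracket is 0.69, giving L* = 0.773/0.0388 = 19.9.

H* ≈ 177, L* ≈ 19.9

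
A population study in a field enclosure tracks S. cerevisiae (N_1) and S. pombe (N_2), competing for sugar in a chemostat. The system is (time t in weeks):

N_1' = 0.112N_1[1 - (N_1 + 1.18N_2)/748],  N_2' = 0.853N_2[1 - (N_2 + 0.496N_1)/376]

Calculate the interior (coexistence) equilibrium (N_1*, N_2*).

Setting both brackets to zero gives the nullclines N_1 + 1.18N_2 = 748 and 0.496N_1 + N_2 = 376.
Substituting N_2 = 376 - 0.496N_1 into the first: N_1(1 - 1.18·0.496) = 748 - 1.18·376.
So N_1* = 304/0.415 = 734, and then N_2* = 376 - 0.496·734 = 12.

N_1* ≈ 734, N_2* ≈ 12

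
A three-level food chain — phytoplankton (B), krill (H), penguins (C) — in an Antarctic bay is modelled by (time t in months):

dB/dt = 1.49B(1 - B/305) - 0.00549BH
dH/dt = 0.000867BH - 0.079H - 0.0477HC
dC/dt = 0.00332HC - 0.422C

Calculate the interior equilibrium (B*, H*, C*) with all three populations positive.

B* ≈ 162, H* ≈ 127, C* ≈ 1.29

From dC/dt = 0: 0.00332H* = 0.422, so H* = 127.
From dB/dt = 0: 1.49(1 - B*/305) = 0.00549·127, giving B* = 305·(1 - 0.468) = 162.
From dH/dt = 0: 0.000867·162 - 0.079 = 0.0477C*, so C* = 0.0616/0.0477 = 1.29.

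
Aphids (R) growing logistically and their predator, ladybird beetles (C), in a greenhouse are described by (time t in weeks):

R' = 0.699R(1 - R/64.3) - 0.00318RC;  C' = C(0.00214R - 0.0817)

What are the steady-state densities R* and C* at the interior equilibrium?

From dC/dt = 0 with C > 0: 0.00214R* = 0.0817, so R* = 38.2.
Substitute into dR/dt = 0: 0.699(1 - 38.2/64.3) = 0.00318C*.
The bracket is 0.406, giving C* = 0.284/0.00318 = 89.3.

R* ≈ 38.2, C* ≈ 89.3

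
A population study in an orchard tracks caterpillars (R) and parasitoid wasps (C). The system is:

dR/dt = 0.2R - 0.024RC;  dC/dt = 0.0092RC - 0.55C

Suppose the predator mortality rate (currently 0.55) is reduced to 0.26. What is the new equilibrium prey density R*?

At the interior fixed point, setting dC/dt = 0 with C > 0 fixes R* = (predator death rate)/(RC coefficient) — independent of the other coefficients.
With the change, R* = 0.26/0.0092 = 28.3; it falls from 59.8.

R* ≈ 28.3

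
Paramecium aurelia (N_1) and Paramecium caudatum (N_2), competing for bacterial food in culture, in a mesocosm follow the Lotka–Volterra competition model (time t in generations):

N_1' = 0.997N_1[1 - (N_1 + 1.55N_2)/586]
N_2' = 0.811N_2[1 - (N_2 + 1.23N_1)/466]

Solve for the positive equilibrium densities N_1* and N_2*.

N_1* ≈ 150, N_2* ≈ 281

Setting both brackets to zero gives the nullclines N_1 + 1.55N_2 = 586 and 1.23N_1 + N_2 = 466.
Substituting N_2 = 466 - 1.23N_1 into the first: N_1(1 - 1.55·1.23) = 586 - 1.55·466.
So N_1* = -136/-0.907 = 150, and then N_2* = 466 - 1.23·150 = 281.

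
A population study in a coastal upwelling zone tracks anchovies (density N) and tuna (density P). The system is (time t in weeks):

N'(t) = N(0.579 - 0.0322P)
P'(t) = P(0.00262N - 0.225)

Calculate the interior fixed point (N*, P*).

Set dP/dt = 0 with P > 0: 0.00262N - 0.225 = 0, so N* = 0.225/0.00262 = 85.9.
Set dN/dt = 0 with N > 0: 0.579 - 0.0322P = 0, so P* = 0.579/0.0322 = 18.

N* ≈ 85.9, P* ≈ 18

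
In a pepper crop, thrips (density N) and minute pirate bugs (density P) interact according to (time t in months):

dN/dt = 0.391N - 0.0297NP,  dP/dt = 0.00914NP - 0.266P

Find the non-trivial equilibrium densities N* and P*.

Set dP/dt = 0 with P > 0: 0.00914N - 0.266 = 0, so N* = 0.266/0.00914 = 29.1.
Set dN/dt = 0 with N > 0: 0.391 - 0.0297P = 0, so P* = 0.391/0.0297 = 13.2.

N* ≈ 29.1, P* ≈ 13.2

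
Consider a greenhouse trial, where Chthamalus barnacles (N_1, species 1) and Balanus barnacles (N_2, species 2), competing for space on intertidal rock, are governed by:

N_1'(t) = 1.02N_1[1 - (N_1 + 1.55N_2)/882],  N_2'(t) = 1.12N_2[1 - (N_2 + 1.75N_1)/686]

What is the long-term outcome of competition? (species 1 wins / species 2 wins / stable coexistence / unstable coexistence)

unstable coexistence (outcome depends on initial conditions)

Compare the nullcline intercepts: K1/α12 = 882/1.55 = 569 < K2 = 686; K2/α21 = 686/1.75 = 392 < K1 = 882.
Since both are reversed, neither can invade when rare; the interior point is a saddle.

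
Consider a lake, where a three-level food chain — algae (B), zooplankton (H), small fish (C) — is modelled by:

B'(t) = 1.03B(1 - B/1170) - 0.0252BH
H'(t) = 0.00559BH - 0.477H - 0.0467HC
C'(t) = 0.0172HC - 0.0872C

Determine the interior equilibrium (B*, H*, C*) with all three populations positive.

B* ≈ 1020, H* ≈ 5.07, C* ≈ 112

From dC/dt = 0: 0.0172H* = 0.0872, so H* = 5.07.
From dB/dt = 0: 1.03(1 - B*/1170) = 0.0252·5.07, giving B* = 1170·(1 - 0.124) = 1020.
From dH/dt = 0: 0.00559·1020 - 0.477 = 0.0467C*, so C* = 5.25/0.0467 = 112.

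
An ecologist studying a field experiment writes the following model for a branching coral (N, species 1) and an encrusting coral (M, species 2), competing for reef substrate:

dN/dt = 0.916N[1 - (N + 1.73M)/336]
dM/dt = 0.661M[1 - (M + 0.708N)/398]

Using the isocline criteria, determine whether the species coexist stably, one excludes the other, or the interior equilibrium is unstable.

Compare the nullcline intercepts: K1/α12 = 336/1.73 = 194 < K2 = 398; K2/α21 = 398/0.708 = 562 > K1 = 336.
Since the inequalities point opposite ways, species 2 can invade but species 1 cannot.

species 2 excludes species 1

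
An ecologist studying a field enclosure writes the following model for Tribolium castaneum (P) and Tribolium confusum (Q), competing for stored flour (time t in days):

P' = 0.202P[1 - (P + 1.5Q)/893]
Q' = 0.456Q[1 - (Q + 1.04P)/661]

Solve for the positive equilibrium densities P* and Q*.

Setting both brackets to zero gives the nullclines P + 1.5Q = 893 and 1.04P + Q = 661.
Substituting Q = 661 - 1.04P into the first: P(1 - 1.5·1.04) = 893 - 1.5·661.
So P* = -98.5/-0.56 = 176, and then Q* = 661 - 1.04·176 = 478.

P* ≈ 176, Q* ≈ 478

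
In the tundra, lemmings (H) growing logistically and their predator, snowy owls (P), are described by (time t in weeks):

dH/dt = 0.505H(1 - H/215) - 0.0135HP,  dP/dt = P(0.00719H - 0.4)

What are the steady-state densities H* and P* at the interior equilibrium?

H* ≈ 55.6, P* ≈ 27.7

From dP/dt = 0 with P > 0: 0.00719H* = 0.4, so H* = 55.6.
Substitute into dH/dt = 0: 0.505(1 - 55.6/215) = 0.0135P*.
The bracket is 0.741, giving P* = 0.374/0.0135 = 27.7.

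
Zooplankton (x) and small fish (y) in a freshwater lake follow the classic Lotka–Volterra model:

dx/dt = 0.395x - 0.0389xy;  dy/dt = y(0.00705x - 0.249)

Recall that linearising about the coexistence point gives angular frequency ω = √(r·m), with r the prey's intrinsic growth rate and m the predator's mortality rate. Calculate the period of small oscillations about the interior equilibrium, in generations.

Here r = 0.395 and m = 0.249, so r·m = 0.0984.
ω = √0.0984 = 0.314 per generation, hence T = 2π/ω ≈ 20 generations.

T ≈ 20 generations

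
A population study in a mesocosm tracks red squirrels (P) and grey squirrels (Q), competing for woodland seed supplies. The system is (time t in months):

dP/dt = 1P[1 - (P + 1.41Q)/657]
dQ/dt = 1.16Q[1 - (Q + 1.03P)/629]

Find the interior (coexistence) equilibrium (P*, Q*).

Setting both brackets to zero gives the nullclines P + 1.41Q = 657 and 1.03P + Q = 629.
Substituting Q = 629 - 1.03P into the first: P(1 - 1.41·1.03) = 657 - 1.41·629.
So P* = -230/-0.452 = 508, and then Q* = 629 - 1.03·508 = 105.

P* ≈ 508, Q* ≈ 105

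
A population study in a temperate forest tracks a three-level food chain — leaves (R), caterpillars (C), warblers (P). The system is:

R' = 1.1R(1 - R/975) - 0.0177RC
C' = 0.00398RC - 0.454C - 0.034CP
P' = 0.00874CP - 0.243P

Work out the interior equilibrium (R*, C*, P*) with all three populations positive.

From dP/dt = 0: 0.00874C* = 0.243, so C* = 27.8.
From dR/dt = 0: 1.1(1 - R*/975) = 0.0177·27.8, giving R* = 975·(1 - 0.447) = 539.
From dC/dt = 0: 0.00398·539 - 0.454 = 0.034P*, so P* = 1.69/0.034 = 49.7.

R* ≈ 539, C* ≈ 27.8, P* ≈ 49.7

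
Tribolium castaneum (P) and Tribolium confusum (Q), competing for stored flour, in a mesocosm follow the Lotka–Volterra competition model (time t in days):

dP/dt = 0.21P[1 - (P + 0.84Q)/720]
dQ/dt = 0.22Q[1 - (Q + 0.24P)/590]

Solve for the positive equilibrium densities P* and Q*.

Setting both brackets to zero gives the nullclines P + 0.84Q = 720 and 0.24P + Q = 590.
Substituting Q = 590 - 0.24P into the first: P(1 - 0.84·0.24) = 720 - 0.84·590.
So P* = 224/0.798 = 281, and then Q* = 590 - 0.24·281 = 523.

P* ≈ 281, Q* ≈ 523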